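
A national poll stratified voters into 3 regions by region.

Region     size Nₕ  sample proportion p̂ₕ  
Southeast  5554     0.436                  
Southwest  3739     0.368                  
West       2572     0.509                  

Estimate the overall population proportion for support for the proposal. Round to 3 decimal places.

Wₕ = Nₕ/N with N = 11865: 0.4681, 0.3151, 0.2168.
p̂_st = 0.4681·0.436 + 0.3151·0.368 + 0.2168·0.509 ≈ 0.43040... → 0.430.

0.430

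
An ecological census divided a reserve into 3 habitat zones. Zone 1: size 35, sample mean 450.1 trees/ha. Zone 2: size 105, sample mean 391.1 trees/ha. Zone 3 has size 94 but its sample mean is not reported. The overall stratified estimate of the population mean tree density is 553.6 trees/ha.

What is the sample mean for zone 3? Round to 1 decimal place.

773.7

Σ Nₕx̄ₕ = N·μ, so 94·x̄_3 = 234·553.6 − (35·450.1 + 105·391.1).
= 129542.4 − 56819 = 72723.4.
x̄_3 = 72723.4 / 94 = 773.653... → 773.7.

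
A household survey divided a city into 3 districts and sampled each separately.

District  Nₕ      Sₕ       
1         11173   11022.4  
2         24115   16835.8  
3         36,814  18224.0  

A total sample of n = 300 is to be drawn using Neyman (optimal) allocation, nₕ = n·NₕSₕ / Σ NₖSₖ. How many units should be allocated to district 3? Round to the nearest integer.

1: NₕSₕ = 11173·11022.4 = 123153275.2
2: NₕSₕ = 24115·16835.8 = 405995317
3: NₕSₕ = 36814·18224.0 = 670898336
Σ NₕSₕ = 1200046928.2.
n_3 = 300·670898336/1200046928.2 = 167.718... → 168.

168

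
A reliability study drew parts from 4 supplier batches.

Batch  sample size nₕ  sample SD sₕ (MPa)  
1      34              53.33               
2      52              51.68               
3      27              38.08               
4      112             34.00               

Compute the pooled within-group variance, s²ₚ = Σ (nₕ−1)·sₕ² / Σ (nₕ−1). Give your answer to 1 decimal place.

1792.2

1: (34−1)·53.33² = 33·2844.0889 = 93854.9337
2: (52−1)·51.68² = 51·2670.8224 = 136211.9424
3: (27−1)·38.08² = 26·1450.0864 = 37702.2464
4: (112−1)·34.00² = 111·1156 = 128316
Numerator = 396085.1225; denominator = Σ(nₕ−1) = 221.
s²ₚ = 396085.1225/221 = 1792.240... → 1792.2.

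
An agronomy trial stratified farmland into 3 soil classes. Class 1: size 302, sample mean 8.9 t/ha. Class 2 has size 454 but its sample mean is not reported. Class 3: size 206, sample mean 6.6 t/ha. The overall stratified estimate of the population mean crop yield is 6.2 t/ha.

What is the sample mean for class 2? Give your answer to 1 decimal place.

4.2

N = 302 + 454 + 206 = 962.
Overall total = μ·N = 6.2·962 = 5964.4.
Subtract the known strata: 302·8.9 + 206·6.6 = 4047.4.
Remaining total for class 2: 5964.4 − 4047.4 = 1917.
Divide by its size: 1917 / 454 = 4.222... → 4.2.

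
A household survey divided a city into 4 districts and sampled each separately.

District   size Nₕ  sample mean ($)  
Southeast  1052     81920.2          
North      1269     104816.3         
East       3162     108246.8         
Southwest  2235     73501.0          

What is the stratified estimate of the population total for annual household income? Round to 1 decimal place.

Southeast: 1052·81920.2 = 86180050.4
North: 1269·104816.3 = 133011884.7
East: 3162·108246.8 = 342276381.6
Southwest: 2235·73501.0 = 164274735
τ̂ = Σ Nₕx̄ₕ = 725743051.7.

725743051.7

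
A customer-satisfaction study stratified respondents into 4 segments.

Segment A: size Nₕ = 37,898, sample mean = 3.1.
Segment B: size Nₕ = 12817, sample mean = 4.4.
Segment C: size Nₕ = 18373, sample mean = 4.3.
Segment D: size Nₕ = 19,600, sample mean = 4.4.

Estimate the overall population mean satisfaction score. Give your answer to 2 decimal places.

3.82

x̄_st = (Σ Nₕx̄ₕ) / (Σ Nₕ) = (37898·3.1 + 12817·4.4 + 18373·4.3 + 19600·4.4) / 88688
= 339122.5 / 88688 = 3.8238... → 3.82.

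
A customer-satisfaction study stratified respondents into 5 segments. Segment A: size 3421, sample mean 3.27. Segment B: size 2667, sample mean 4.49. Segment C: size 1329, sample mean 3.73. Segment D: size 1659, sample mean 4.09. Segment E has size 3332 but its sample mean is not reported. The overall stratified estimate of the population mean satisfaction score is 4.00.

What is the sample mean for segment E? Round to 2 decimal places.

4.42

Σ Nₕx̄ₕ = N·μ, so 3332·x̄_E = 12408·4.00 − (3421·3.27 + 2667·4.49 + 1329·3.73 + 1659·4.09).
= 49632 − 34903.98 = 14728.02.
x̄_E = 14728.02 / 3332 = 4.4202... → 4.42.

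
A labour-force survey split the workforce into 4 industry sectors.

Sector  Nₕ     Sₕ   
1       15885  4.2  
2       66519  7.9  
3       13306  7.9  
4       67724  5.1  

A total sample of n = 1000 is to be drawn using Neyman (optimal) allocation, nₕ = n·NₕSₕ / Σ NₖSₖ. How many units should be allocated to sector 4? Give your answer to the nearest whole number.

Σ NₕSₕ = 15885·4.2 + 66519·7.9 + 13306·7.9 + 67724·5.1 = 1042726.9.
Share for 4: 345392.4/1042726.9 = 0.33124.
n_4 = 1000 × 0.33124 = 331.240... → 331.

331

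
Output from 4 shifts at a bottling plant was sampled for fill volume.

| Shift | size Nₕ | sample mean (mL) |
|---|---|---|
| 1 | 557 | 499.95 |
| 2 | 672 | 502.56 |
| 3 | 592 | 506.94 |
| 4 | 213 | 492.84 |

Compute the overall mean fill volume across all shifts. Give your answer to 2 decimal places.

N = 2034; weights Wₕ = Nₕ/N = (0.2738, 0.3304, 0.2911, 0.1047).
x̄_st = Σ Wₕ·x̄ₕ = 0.2738·499.95 + 0.3304·502.56 + 0.2911·506.94 + 0.1047·492.84 ≈ 502.1022...
→ 502.10.

502.10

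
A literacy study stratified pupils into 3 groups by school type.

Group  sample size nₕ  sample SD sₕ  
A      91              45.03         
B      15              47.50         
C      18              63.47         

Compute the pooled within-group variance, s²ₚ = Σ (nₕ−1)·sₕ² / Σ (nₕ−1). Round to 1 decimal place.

2335.2

A: (91−1)·45.03² = 90·2027.7009 = 182493.081
B: (15−1)·47.50² = 14·2256.25 = 31587.5
C: (18−1)·63.47² = 17·4028.4409 = 68483.4953
Numerator = 282564.0763; denominator = Σ(nₕ−1) = 121.
s²ₚ = 282564.0763/121 = 2335.240... → 2335.2.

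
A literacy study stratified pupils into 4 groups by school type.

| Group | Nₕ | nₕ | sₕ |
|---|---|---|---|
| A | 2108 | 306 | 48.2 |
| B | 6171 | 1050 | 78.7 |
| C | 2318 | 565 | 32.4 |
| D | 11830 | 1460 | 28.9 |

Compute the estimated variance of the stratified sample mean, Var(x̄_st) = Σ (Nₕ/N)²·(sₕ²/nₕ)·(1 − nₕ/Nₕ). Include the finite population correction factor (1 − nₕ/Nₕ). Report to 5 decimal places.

N = 22427; Wₕ = Nₕ/N.
group A: (2108/22427)²·48.2²/306·(1 − 306/2108) = 0.05733973
group B: (6171/22427)²·78.7²/1050·(1 − 1050/6171) = 0.37061938
group C: (2318/22427)²·32.4²/565·(1 − 565/2318) = 0.01501048
group D: (11830/22427)²·28.9²/1460·(1 − 1460/11830) = 0.13952883
Sum = 0.58249842 → 0.58250.

0.58250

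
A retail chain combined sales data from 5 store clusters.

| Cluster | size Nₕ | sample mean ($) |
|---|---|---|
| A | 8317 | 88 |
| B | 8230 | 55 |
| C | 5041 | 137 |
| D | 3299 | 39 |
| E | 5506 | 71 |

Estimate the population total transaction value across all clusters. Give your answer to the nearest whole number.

2394750

Population total = Σ Nₕ·x̄ₕ (each stratum's size times its mean).
8317·88 + 8230·55 + 5041·137 + 3299·39 + 5506·71 = 731896 + 452650 + 690617 + 128661 + 390926 = 2394750.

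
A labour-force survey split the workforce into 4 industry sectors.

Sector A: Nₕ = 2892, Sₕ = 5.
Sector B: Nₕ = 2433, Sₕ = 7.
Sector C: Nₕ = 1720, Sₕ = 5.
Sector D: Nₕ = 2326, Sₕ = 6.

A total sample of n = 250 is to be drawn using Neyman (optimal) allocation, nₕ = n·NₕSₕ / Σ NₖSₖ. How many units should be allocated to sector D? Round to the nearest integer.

Σ NₕSₕ = 2892·5 + 2433·7 + 1720·5 + 2326·6 = 54047.
Share for D: 13956/54047 = 0.25822.
n_D = 250 × 0.25822 = 64.555... → 65.

65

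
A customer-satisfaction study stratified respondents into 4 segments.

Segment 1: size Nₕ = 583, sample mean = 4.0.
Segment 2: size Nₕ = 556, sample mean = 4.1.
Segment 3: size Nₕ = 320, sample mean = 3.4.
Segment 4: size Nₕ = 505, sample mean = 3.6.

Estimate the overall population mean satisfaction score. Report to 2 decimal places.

N = 583 + 556 + 320 + 505 = 1964.
Overall mean = Σ (Nₕ/N)·x̄ₕ — weight by population share, not a simple average.
Σ Nₕx̄ₕ = 583·4.0 + 556·4.1 + 320·3.4 + 505·3.6 = 2332 + 2279.6 + 1088 + 1818 = 7517.6.
Divide by N: 7517.6 / 1964 = 3.8277... → 3.83.

3.83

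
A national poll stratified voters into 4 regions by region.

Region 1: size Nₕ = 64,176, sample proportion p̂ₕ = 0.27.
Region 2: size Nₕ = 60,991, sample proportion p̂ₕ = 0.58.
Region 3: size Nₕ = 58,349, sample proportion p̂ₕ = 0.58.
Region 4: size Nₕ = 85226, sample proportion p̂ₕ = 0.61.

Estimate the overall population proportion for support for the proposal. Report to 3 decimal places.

N = 64176 + 60991 + 58349 + 85226 = 268742.
Overall proportion = Σ (Nₕ/N)·p̂ₕ.
Σ Nₕp̂ₕ = 17327.52 + 35374.78 + 33842.42 + 51987.86 = 138532.58.
138532.58 / 268742 = 0.51549... → 0.515.

0.515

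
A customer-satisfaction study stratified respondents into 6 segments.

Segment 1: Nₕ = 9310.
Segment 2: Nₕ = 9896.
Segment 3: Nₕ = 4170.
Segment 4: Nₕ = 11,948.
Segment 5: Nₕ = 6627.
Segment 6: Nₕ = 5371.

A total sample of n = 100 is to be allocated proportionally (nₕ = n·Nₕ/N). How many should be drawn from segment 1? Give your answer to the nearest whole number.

Share of segment 1 = 9310/47322 = 0.19674.
Allocate 100 × 0.19674 = 19.674... → 20.

20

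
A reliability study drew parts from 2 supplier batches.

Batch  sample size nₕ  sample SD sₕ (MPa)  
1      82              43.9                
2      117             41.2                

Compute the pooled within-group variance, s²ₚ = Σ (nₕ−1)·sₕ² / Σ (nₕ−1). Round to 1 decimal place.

1791.9

1: (82−1)·43.9² = 81·1927.21 = 156104.01
2: (117−1)·41.2² = 116·1697.44 = 196903.04
Numerator = 353007.05; denominator = Σ(nₕ−1) = 197.
s²ₚ = 353007.05/197 = 1791.914... → 1791.9.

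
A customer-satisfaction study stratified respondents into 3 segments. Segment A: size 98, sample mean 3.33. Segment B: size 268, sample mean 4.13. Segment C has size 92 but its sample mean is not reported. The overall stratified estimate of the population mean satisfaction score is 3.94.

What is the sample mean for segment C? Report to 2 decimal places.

Σ Nₕx̄ₕ = N·μ, so 92·x̄_C = 458·3.94 − (98·3.33 + 268·4.13).
= 1804.52 − 1433.18 = 371.34.
x̄_C = 371.34 / 92 = 4.0363... → 4.04.

4.04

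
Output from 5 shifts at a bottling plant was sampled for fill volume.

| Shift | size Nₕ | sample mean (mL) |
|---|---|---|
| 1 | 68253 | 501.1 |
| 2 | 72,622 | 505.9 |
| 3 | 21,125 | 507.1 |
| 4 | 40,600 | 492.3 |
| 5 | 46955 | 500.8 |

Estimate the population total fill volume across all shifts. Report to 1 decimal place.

125155979.6

1: 68253·501.1 = 34201578.3
2: 72622·505.9 = 36739469.8
3: 21125·507.1 = 10712487.5
4: 40600·492.3 = 19987380
5: 46955·500.8 = 23515064
τ̂ = Σ Nₕx̄ₕ = 125155979.6.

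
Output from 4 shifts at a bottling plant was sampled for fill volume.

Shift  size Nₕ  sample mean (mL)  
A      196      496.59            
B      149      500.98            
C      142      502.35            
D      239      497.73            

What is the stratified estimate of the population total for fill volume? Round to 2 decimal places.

362268.83

Estimate total by summing Nₕ·x̄ₕ over strata.
196·496.59 + 149·500.98 + 142·502.35 + 239·497.73 = 97331.64 + 74646.02 + 71333.7 + 118957.47 = 362268.83.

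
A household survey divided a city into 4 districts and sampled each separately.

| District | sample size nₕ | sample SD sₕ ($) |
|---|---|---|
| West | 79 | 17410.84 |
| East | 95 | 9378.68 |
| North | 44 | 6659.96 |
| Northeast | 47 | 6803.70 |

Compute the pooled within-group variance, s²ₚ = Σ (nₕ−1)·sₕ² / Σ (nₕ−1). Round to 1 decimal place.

137737710.8

Degrees of freedom: 78 + 94 + 43 + 46 = 261.
Σ(nₕ−1)sₕ² = 78·303137349.5056 + 94·87959638.5424 + 43·44355067.2016 + 46·46290333.69 = 35949542523.8312.
s²ₚ = 35949542523.8312 / 261 = 137737710.819... → 137737710.8.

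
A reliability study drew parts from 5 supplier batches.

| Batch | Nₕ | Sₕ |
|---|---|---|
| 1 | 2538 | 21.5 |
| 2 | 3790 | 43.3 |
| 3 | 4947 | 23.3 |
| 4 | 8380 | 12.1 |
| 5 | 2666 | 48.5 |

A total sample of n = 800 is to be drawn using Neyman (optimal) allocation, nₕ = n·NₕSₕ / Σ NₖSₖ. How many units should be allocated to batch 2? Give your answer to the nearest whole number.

Σ NₕSₕ = 2538·21.5 + 3790·43.3 + 4947·23.3 + 8380·12.1 + 2666·48.5 = 564638.1.
Share for 2: 164107/564638.1 = 0.29064.
n_2 = 800 × 0.29064 = 232.513... → 233.

233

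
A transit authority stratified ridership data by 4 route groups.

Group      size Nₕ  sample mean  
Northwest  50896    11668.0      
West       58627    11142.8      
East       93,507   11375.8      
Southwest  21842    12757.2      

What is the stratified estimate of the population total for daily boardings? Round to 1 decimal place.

Estimate total by summing Nₕ·x̄ₕ over strata.
50896·11668.0 + 58627·11142.8 + 93507·11375.8 + 21842·12757.2 = 593854528 + 653268935.6 + 1063716930.6 + 278642762.4 = 2589483156.6.

2589483156.6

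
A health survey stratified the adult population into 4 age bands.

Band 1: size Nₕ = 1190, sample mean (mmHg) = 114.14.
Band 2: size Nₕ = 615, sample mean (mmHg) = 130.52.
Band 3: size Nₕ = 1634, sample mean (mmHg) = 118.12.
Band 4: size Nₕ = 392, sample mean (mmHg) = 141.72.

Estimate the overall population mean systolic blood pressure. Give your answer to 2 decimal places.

121.29

N = 1190 + 615 + 1634 + 392 = 3831.
Weight each subgroup mean by Nₕ/N and sum.
Σ Nₕx̄ₕ = 1190·114.14 + 615·130.52 + 1634·118.12 + 392·141.72 = 135826.6 + 80269.8 + 193008.08 + 55554.24 = 464658.72.
Divide by N: 464658.72 / 3831 = 121.2891... → 121.29.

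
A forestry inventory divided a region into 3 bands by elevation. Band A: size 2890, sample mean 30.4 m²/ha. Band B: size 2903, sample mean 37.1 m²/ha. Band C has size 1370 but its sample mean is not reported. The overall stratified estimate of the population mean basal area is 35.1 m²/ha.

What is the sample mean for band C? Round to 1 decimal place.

40.8

N = 2890 + 2903 + 1370 = 7163.
Overall total = μ·N = 35.1·7163 = 251421.3.
Subtract the known strata: 2890·30.4 + 2903·37.1 = 195557.3.
Remaining total for band C: 251421.3 − 195557.3 = 55864.
Divide by its size: 55864 / 1370 = 40.777... → 40.8.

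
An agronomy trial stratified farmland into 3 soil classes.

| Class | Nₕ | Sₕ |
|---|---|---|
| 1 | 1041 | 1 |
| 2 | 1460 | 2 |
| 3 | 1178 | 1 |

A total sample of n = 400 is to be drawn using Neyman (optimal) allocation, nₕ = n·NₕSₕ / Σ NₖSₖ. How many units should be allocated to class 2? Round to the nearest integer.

1: NₕSₕ = 1041·1 = 1041
2: NₕSₕ = 1460·2 = 2920
3: NₕSₕ = 1178·1 = 1178
Σ NₕSₕ = 5139.
n_2 = 400·2920/5139 = 227.282... → 227.

227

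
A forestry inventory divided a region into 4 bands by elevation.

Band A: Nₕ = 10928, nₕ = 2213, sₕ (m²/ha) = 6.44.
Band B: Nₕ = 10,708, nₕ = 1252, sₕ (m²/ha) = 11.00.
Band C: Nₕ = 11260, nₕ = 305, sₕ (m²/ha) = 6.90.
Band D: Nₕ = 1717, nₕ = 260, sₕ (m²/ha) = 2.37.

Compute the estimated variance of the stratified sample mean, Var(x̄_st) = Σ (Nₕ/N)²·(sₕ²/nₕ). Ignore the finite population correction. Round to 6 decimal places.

0.027690

N = 34613; Wₕ = Nₕ/N.
band A: (10928/34613)²·6.44²/2213 = 0.001868070
band B: (10708/34613)²·11.00²/1252 = 0.009249522
band C: (11260/34613)²·6.90²/305 = 0.016519490
band D: (1717/34613)²·2.37²/260 = 0.000053160
Sum = 0.027690242 → 0.027690.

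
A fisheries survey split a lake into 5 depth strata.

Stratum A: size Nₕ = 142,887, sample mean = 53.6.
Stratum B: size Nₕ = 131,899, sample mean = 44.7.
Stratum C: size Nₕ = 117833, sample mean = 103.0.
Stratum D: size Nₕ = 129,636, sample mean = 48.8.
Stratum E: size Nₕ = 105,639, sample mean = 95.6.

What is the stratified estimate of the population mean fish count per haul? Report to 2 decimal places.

x̄_st = (Σ Nₕx̄ₕ) / (Σ Nₕ) = (142887·53.6 + 131899·44.7 + 117833·103.0 + 129636·48.8 + 105639·95.6) / 627894
= 42116752.7 / 627894 = 67.0762... → 67.08.

67.08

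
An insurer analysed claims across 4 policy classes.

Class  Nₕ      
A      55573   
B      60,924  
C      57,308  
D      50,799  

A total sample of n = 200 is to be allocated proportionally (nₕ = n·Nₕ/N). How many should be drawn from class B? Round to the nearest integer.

54

N = 55573 + 60924 + 57308 + 50799 = 224604.
n_B = 200·60924/224604 = 54.250... → 54.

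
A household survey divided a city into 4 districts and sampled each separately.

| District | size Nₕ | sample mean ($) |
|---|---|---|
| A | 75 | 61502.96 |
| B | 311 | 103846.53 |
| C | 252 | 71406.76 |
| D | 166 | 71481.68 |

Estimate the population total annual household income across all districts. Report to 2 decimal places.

66769455.23

Population total = Σ Nₕ·x̄ₕ (each stratum's size times its mean).
75·61502.96 + 311·103846.53 + 252·71406.76 + 166·71481.68 = 4612722 + 32296270.83 + 17994503.52 + 11865958.88 = 66769455.23.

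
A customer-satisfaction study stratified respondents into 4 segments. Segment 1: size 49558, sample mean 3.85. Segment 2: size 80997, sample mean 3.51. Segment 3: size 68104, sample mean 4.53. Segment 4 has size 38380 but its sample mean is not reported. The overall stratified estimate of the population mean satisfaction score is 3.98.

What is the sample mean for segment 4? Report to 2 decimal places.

4.16

Σ Nₕx̄ₕ = N·μ, so 38380·x̄_4 = 237039·3.98 − (49558·3.85 + 80997·3.51 + 68104·4.53).
= 943415.22 − 783608.89 = 159806.33.
x̄_4 = 159806.33 / 38380 = 4.1638... → 4.16.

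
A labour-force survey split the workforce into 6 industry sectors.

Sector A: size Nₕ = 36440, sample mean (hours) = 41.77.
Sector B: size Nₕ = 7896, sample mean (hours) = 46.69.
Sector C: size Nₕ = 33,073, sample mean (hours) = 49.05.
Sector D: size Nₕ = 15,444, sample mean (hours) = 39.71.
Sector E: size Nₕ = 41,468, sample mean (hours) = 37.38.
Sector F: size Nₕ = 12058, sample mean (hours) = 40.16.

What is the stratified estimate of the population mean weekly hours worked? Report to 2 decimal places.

N = 36440 + 7896 + 33073 + 15444 + 41468 + 12058 = 146379.
Weight each subgroup mean by Nₕ/N and sum.
Σ Nₕx̄ₕ = 36440·41.77 + 7896·46.69 + 33073·49.05 + 15444·39.71 + 41468·37.38 + 12058·40.16 = 1522098.8 + 368664.24 + 1622230.65 + 613281.24 + 1550073.84 + 484249.28 = 6160598.05.
Divide by N: 6160598.05 / 146379 = 42.0866... → 42.09.

42.09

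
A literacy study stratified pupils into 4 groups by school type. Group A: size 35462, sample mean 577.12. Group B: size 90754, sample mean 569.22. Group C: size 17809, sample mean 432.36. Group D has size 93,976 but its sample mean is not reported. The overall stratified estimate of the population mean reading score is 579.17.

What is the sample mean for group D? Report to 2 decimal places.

N = 35462 + 90754 + 17809 + 93976 = 238001.
Overall total = μ·N = 579.17·238001 = 137843039.17.
Subtract the known strata: 35462·577.12 + 90754·569.22 + 17809·432.36 = 79824720.56.
Remaining total for group D: 137843039.17 − 79824720.56 = 58018318.61.
Divide by its size: 58018318.61 / 93976 = 617.3738... → 617.37.

617.37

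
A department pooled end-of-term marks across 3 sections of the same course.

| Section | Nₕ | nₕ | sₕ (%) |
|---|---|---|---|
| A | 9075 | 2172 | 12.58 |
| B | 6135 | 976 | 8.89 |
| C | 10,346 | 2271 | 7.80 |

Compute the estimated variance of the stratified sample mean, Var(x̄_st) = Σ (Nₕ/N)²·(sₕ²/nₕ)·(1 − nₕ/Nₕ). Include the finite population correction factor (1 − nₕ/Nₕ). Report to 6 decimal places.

N = 25556. Term for each stratum: Wₕ²sₕ²/nₕ·(1−nₕ/Nₕ).
Var(x̄_st) = 0.006988761 + 0.003924172 + 0.003426899 = 0.014339832 → 0.014340.

0.014340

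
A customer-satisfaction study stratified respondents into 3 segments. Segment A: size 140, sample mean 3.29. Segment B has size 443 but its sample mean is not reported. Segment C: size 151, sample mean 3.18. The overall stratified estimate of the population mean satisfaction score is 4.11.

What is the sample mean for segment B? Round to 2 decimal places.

4.69

N = 140 + 443 + 151 = 734.
Overall total = μ·N = 4.11·734 = 3016.74.
Subtract the known strata: 140·3.29 + 151·3.18 = 940.78.
Remaining total for segment B: 3016.74 − 940.78 = 2075.96.
Divide by its size: 2075.96 / 443 = 4.6861... → 4.69.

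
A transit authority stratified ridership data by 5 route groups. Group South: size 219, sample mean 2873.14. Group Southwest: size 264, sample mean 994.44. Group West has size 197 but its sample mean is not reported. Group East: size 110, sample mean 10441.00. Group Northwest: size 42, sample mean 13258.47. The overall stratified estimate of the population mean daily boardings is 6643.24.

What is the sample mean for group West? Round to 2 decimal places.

Σ Nₕx̄ₕ = N·μ, so 197·x̄_West = 832·6643.24 − (219·2873.14 + 264·994.44 + 110·10441.00 + 42·13258.47).
= 5527175.68 − 2597115.56 = 2930060.12.
x̄_West = 2930060.12 / 197 = 14873.4016... → 14873.40.

14873.40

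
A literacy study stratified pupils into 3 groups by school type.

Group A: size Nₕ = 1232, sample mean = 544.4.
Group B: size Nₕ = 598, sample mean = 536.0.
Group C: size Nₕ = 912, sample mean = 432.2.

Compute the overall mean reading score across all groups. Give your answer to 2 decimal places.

N = 2742; weights Wₕ = Nₕ/N = (0.4493, 0.2181, 0.3326).
x̄_st = Σ Wₕ·x̄ₕ = 0.4493·544.4 + 0.2181·536.0 + 0.3326·432.2 ≈ 505.2499...
→ 505.25.

505.25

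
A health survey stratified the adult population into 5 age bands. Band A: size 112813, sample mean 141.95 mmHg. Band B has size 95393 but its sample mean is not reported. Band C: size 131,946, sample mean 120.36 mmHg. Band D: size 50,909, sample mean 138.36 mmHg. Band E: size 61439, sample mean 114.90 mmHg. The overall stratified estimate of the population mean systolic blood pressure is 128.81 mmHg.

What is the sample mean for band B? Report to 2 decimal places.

Σ Nₕx̄ₕ = N·μ, so 95393·x̄_B = 452500·128.81 − (112813·141.95 + 131946·120.36 + 50909·138.36 + 61439·114.90).
= 58286525 − 45997936.25 = 12288588.75.
x̄_B = 12288588.75 / 95393 = 128.8207... → 128.82.

128.82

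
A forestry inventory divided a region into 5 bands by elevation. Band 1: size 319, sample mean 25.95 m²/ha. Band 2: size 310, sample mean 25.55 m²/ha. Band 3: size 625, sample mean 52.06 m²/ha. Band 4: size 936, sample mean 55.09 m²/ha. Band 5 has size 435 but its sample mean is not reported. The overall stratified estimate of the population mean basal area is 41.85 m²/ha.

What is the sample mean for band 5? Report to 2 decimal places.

Σ Nₕx̄ₕ = N·μ, so 435·x̄_5 = 2625·41.85 − (319·25.95 + 310·25.55 + 625·52.06 + 936·55.09).
= 109856.25 − 100300.29 = 9555.96.
x̄_5 = 9555.96 / 435 = 21.9677... → 21.97.

21.97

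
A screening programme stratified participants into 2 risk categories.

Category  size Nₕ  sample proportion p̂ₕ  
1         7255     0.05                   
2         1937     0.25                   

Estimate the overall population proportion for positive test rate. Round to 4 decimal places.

0.0921

N = 7255 + 1937 = 9192.
Overall proportion = Σ (Nₕ/N)·p̂ₕ.
Σ Nₕp̂ₕ = 362.75 + 484.25 = 847.
847 / 9192 = 0.092145... → 0.0921.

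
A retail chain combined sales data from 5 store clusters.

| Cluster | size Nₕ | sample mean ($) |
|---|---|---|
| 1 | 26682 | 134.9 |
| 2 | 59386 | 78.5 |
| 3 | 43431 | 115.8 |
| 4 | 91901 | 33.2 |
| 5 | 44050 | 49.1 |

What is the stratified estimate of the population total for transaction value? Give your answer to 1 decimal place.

18504480.8

Population total = Σ Nₕ·x̄ₕ (each stratum's size times its mean).
26682·134.9 + 59386·78.5 + 43431·115.8 + 91901·33.2 + 44050·49.1 = 3599401.8 + 4661801 + 5029309.8 + 3051113.2 + 2162855 = 18504480.8.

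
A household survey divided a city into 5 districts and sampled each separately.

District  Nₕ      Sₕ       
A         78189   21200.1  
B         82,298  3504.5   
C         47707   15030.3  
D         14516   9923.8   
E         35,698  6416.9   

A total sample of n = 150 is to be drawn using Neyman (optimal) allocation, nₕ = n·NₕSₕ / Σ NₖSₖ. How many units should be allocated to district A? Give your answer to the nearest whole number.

Σ NₕSₕ = 78189·21200.1 + 82298·3504.5 + 47707·15030.3 + 14516·9923.8 + 35698·6416.9 = 3036202859.
Share for A: 1657614618.9/3036202859 = 0.54595.
n_A = 150 × 0.54595 = 81.892... → 82.

82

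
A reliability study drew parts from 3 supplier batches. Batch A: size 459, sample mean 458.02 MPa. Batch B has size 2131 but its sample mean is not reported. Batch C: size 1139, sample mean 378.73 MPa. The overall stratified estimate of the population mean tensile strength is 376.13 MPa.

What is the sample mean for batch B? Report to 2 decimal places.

357.10

Σ Nₕx̄ₕ = N·μ, so 2131·x̄_B = 3729·376.13 − (459·458.02 + 1139·378.73).
= 1402588.77 − 641604.65 = 760984.12.
x̄_B = 760984.12 / 2131 = 357.1019... → 357.10.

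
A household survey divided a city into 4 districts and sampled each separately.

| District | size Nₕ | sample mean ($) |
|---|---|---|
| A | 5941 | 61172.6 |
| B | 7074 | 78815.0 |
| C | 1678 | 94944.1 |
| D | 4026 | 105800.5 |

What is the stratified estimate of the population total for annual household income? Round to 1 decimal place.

1506232739.4

A: 5941·61172.6 = 363426416.6
B: 7074·78815.0 = 557537310
C: 1678·94944.1 = 159316199.8
D: 4026·105800.5 = 425952813
τ̂ = Σ Nₕx̄ₕ = 1506232739.4.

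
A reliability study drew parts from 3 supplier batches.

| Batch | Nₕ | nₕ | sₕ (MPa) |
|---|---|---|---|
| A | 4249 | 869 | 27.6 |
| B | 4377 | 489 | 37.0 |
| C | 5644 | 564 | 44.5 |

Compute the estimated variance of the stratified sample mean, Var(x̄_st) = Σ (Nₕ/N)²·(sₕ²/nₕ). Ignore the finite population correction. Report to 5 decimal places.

N = 14270; Wₕ = Nₕ/N.
batch A: (4249/14270)²·27.6²/869 = 0.07771841
batch B: (4377/14270)²·37.0²/489 = 0.26339028
batch C: (5644/14270)²·44.5²/564 = 0.54924610
Sum = 0.89035478 → 0.89035.

0.89035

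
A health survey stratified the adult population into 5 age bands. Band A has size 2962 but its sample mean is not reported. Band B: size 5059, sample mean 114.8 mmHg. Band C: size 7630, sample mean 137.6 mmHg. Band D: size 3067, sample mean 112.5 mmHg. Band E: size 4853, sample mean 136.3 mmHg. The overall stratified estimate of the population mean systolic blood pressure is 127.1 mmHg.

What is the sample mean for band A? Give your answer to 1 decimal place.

121.1

Σ Nₕx̄ₕ = N·μ, so 2962·x̄_A = 23571·127.1 − (5059·114.8 + 7630·137.6 + 3067·112.5 + 4853·136.3).
= 2995874.1 − 2637162.6 = 358711.5.
x̄_A = 358711.5 / 2962 = 121.104... → 121.1.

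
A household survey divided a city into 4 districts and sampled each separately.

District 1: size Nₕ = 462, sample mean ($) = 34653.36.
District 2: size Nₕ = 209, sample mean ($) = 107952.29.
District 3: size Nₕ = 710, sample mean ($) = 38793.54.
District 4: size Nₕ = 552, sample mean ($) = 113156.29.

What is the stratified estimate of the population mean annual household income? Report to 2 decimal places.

66517.11

x̄_st = (Σ Nₕx̄ₕ) / (Σ Nₕ) = (462·34653.36 + 209·107952.29 + 710·38793.54 + 552·113156.29) / 1933
= 128577566.41 / 1933 = 66517.1063... → 66517.11.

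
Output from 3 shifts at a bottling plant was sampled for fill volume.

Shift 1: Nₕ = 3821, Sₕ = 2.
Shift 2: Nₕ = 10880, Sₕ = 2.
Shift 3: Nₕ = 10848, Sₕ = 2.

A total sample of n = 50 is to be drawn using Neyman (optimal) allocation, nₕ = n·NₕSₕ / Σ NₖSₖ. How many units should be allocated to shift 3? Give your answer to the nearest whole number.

Σ NₕSₕ = 3821·2 + 10880·2 + 10848·2 = 51098.
Share for 3: 21696/51098 = 0.42460.
n_3 = 50 × 0.42460 = 21.230... → 21.

21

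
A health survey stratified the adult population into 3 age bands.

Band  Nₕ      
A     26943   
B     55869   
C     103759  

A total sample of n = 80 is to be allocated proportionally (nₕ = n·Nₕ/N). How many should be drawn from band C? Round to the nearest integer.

44

N = 26943 + 55869 + 103759 = 186571.
n_C = 80·103759/186571 = 44.491... → 44.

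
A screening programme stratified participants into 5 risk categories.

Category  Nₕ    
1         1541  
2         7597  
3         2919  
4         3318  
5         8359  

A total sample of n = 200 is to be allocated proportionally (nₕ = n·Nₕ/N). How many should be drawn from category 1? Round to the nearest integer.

Share of category 1 = 1541/23734 = 0.06493.
Allocate 200 × 0.06493 = 12.986... → 13.

13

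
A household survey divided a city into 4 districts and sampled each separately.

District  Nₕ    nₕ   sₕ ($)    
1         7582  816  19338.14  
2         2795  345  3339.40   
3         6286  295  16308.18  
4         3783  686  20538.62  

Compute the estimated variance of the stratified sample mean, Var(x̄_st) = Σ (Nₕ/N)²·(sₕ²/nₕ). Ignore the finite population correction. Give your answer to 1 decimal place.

169892.8

N = 20446; Wₕ = Nₕ/N.
district 1: (7582/20446)²·19338.14²/816 = 63021.6963
district 2: (2795/20446)²·3339.40²/345 = 604.0386
district 3: (6286/20446)²·16308.18²/295 = 85215.9749
district 4: (3783/20446)²·20538.62²/686 = 21051.0796
Sum = 169892.7895 → 169892.8.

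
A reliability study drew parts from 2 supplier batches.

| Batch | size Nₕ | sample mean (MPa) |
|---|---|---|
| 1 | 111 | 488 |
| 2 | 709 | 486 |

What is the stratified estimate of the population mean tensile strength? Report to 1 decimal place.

486.3

N = 111 + 709 = 820.
The stratified mean weights each stratum mean by its population share Nₕ/N.
Σ Nₕx̄ₕ = 111·488 + 709·486 = 54168 + 344574 = 398742.
Divide by N: 398742 / 820 = 486.271... → 486.3.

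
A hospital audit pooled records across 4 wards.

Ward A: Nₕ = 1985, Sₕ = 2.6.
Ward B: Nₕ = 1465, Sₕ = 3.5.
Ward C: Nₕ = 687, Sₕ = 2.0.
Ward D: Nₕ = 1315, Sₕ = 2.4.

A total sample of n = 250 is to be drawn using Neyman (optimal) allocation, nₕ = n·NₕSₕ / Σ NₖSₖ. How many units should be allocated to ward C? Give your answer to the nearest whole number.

A: NₕSₕ = 1985·2.6 = 5161
B: NₕSₕ = 1465·3.5 = 5127.5
C: NₕSₕ = 687·2.0 = 1374
D: NₕSₕ = 1315·2.4 = 3156
Σ NₕSₕ = 14818.5.
n_C = 250·1374/14818.5 = 23.180... → 23.

23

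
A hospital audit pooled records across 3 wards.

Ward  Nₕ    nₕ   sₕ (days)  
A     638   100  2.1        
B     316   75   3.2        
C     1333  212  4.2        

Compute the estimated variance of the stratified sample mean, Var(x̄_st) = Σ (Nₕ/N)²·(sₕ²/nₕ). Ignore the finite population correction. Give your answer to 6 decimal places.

N = 2287; Wₕ = Nₕ/N.
ward A: (638/2287)²·2.1²/100 = 0.003432003
ward B: (316/2287)²·3.2²/75 = 0.002606637
ward C: (1333/2287)²·4.2²/212 = 0.028267714
Sum = 0.034306354 → 0.034306.

0.034306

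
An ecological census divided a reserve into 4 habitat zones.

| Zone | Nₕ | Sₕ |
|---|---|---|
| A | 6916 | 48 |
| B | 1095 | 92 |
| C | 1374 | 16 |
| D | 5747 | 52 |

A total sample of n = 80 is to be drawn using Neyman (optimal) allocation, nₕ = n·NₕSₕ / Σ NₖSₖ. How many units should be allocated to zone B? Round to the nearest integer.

A: NₕSₕ = 6916·48 = 331968
B: NₕSₕ = 1095·92 = 100740
C: NₕSₕ = 1374·16 = 21984
D: NₕSₕ = 5747·52 = 298844
Σ NₕSₕ = 753536.
n_B = 80·100740/753536 = 10.695... → 11.

11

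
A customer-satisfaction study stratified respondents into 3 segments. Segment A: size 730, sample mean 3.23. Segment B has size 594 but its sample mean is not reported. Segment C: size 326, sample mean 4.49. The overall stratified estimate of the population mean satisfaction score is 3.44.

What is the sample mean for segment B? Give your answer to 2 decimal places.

Σ Nₕx̄ₕ = N·μ, so 594·x̄_B = 1650·3.44 − (730·3.23 + 326·4.49).
= 5676 − 3821.64 = 1854.36.
x̄_B = 1854.36 / 594 = 3.1218... → 3.12.

3.12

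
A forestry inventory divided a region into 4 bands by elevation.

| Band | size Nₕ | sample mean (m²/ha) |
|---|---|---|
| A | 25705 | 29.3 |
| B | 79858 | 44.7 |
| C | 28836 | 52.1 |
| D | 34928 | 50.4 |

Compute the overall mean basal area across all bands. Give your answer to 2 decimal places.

44.80

N = 25705 + 79858 + 28836 + 34928 = 169327.
Overall mean = Σ (Nₕ/N)·x̄ₕ — weight by population share, not a simple average.
Σ Nₕx̄ₕ = 25705·29.3 + 79858·44.7 + 28836·52.1 + 34928·50.4 = 753156.5 + 3569652.6 + 1502355.6 + 1760371.2 = 7585535.9.
Divide by N: 7585535.9 / 169327 = 44.7981... → 44.80.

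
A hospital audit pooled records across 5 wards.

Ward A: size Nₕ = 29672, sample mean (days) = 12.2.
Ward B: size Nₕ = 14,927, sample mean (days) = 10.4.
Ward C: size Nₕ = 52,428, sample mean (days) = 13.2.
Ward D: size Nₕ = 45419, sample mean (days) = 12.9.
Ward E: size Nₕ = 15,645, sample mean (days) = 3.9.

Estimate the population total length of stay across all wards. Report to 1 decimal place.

1856209.4

A: 29672·12.2 = 361998.4
B: 14927·10.4 = 155240.8
C: 52428·13.2 = 692049.6
D: 45419·12.9 = 585905.1
E: 15645·3.9 = 61015.5
τ̂ = Σ Nₕx̄ₕ = 1856209.4.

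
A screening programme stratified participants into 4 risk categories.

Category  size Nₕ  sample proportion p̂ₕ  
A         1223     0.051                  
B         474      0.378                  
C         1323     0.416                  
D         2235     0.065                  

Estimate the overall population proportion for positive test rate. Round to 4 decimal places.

N = 1223 + 474 + 1323 + 2235 = 5255.
Overall proportion = Σ (Nₕ/N)·p̂ₕ.
Σ Nₕp̂ₕ = 62.373 + 179.172 + 550.368 + 145.275 = 937.188.
937.188 / 5255 = 0.178342... → 0.1783.

0.1783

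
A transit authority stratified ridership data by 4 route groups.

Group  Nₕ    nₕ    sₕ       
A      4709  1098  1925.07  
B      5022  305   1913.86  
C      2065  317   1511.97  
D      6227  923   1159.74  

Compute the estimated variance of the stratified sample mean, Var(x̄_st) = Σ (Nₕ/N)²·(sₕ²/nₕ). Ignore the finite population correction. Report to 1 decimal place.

N = 18023; Wₕ = Nₕ/N.
group A: (4709/18023)²·1925.07²/1098 = 230.4061
group B: (5022/18023)²·1913.86²/305 = 932.4375
group C: (2065/18023)²·1511.97²/317 = 94.6701
group D: (6227/18023)²·1159.74²/923 = 173.9495
Sum = 1431.4632 → 1431.5.

1431.5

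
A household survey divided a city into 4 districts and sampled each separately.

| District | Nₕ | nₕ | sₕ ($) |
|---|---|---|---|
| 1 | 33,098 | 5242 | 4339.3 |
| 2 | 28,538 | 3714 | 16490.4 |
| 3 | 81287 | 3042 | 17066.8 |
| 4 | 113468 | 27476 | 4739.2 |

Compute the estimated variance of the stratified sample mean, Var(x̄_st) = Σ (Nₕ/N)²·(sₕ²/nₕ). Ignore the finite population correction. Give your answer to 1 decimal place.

10751.7

N = 256391; Wₕ = Nₕ/N.
district 1: (33098/256391)²·4339.3²/5242 = 59.8605
district 2: (28538/256391)²·16490.4²/3714 = 907.1143
district 3: (81287/256391)²·17066.8²/3042 = 9624.5765
district 4: (113468/256391)²·4739.2²/27476 = 160.1024
Sum = 10751.6536 → 10751.7.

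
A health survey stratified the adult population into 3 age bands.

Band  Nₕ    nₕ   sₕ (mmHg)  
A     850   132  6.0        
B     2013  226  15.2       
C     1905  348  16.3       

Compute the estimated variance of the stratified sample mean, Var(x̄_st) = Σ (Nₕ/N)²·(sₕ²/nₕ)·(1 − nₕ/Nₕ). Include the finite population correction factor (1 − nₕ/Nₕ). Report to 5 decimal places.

N = 4768. Term for each stratum: Wₕ²sₕ²/nₕ·(1−nₕ/Nₕ).
Var(x̄_st) = 0.00732149 + 0.16176128 + 0.09961095 = 0.26869371 → 0.26869.

0.26869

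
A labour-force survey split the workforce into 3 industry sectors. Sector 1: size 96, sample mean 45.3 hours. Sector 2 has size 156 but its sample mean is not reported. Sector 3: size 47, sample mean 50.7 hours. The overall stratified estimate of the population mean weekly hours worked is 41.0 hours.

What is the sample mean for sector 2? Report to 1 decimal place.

35.4

N = 96 + 156 + 47 = 299.
Overall total = μ·N = 41.0·299 = 12259.
Subtract the known strata: 96·45.3 + 47·50.7 = 6731.7.
Remaining total for sector 2: 12259 − 6731.7 = 5527.3.
Divide by its size: 5527.3 / 156 = 35.431... → 35.4.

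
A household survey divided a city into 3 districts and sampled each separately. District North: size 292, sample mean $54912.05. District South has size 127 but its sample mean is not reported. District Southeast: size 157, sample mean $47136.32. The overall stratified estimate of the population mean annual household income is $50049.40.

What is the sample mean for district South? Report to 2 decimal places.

42470.34

Σ Nₕx̄ₕ = N·μ, so 127·x̄_South = 576·50049.40 − (292·54912.05 + 157·47136.32).
= 28828454.4 − 23434720.84 = 5393733.56.
x̄_South = 5393733.56 / 127 = 42470.3430... → 42470.34.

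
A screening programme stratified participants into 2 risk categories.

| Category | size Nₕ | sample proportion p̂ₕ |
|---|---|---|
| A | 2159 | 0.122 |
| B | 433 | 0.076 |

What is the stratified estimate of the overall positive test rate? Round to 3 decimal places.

0.114

Wₕ = Nₕ/N with N = 2592: 0.8329, 0.1671.
p̂_st = 0.8329·0.122 + 0.1671·0.076 ≈ 0.11432... → 0.114.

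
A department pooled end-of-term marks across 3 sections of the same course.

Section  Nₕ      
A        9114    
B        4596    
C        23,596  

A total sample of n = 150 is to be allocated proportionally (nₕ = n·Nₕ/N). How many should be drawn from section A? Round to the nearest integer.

37

Share of section A = 9114/37306 = 0.24430.
Allocate 150 × 0.24430 = 36.646... → 37.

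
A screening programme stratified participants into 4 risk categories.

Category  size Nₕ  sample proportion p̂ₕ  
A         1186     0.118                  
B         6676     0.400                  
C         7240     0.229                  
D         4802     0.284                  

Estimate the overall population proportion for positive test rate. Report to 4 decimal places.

N = 1186 + 6676 + 7240 + 4802 = 19904.
Overall proportion = Σ (Nₕ/N)·p̂ₕ.
Σ Nₕp̂ₕ = 139.948 + 2670.4 + 1657.96 + 1363.768 = 5832.076.
5832.076 / 19904 = 0.293010... → 0.2930.

0.2930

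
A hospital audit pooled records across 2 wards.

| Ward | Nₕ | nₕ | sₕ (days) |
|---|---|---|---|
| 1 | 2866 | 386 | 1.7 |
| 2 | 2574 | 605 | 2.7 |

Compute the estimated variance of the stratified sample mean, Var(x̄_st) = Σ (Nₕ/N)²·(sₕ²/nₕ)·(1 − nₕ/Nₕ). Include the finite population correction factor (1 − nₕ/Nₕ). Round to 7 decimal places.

N = 5440. Term for each stratum: Wₕ²sₕ²/nₕ·(1−nₕ/Nₕ).
Var(x̄_st) = 0.0017982108 + 0.0020636147 = 0.0038618255 → 0.0038618.

0.0038618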